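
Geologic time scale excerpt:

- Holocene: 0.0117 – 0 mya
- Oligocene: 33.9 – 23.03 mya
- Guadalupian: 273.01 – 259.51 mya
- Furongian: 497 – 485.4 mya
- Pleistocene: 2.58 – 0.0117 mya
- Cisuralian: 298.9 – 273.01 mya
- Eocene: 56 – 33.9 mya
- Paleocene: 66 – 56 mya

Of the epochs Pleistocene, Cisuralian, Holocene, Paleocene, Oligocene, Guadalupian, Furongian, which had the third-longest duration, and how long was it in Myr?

Durations: Pleistocene 2.5683; Cisuralian 25.89; Holocene 0.0117; Paleocene 10; Oligocene 10.87; Guadalupian 13.5; Furongian 11.6 Myr.
Sorted longest-first: Cisuralian (25.89), Guadalupian (13.5), Furongian (11.6), Oligocene (10.87), Paleocene (10), Pleistocene (2.5683), Holocene (0.0117).
The third longest is Furongian at 11.6 Myr.

Furongian, 11.6 million years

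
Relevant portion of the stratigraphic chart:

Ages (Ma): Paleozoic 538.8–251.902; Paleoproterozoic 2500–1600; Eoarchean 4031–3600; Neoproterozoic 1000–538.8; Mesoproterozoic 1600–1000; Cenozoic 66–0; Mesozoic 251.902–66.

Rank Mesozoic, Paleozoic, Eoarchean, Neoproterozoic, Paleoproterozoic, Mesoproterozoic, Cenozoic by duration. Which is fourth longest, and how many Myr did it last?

Eoarchean, 431 million years

Start − end for each: Mesozoic 251.902 − 66 = 185.902; Paleozoic 538.8 − 251.902 = 286.898; Eoarchean 4031 − 3600 = 431; Neoproterozoic 1000 − 538.8 = 461.2; Paleoproterozoic 2500 − 1600 = 900; Mesoproterozoic 1600 − 1000 = 600; Cenozoic 66 − 0 = 66.
Ranking these from longest: Paleoproterozoic > Mesoproterozoic > Neoproterozoic > Eoarchean > Paleozoic > Mesozoic > Cenozoic.
Position 4 in that ranking is Eoarchean, which lasted 431 Myr.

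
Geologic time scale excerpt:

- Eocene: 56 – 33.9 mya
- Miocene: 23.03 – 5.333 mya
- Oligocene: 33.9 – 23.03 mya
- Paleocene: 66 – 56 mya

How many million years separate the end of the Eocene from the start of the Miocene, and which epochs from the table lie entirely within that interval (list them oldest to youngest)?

10.87 million years; Oligocene

The Eocene closes at 33.9 Ma and the Miocene opens at 23.03 Ma, so the interval is 33.9 − 23.03 = 10.87 Myr.
An epoch fits inside if it starts at or after 33.9 Ma and ends at or before 23.03 Ma; oldest first that gives Oligocene.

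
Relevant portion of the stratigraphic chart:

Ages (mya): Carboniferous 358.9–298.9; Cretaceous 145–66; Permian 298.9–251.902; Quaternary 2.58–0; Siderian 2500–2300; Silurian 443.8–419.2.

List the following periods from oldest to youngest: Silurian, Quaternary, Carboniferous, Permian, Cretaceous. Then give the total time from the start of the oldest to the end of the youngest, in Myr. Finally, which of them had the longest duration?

From the excerpt: Silurian 443.8–419.2; Quaternary 2.58–0; Carboniferous 358.9–298.9; Permian 298.9–251.902; Cretaceous 145–66 (Ma).
Larger Ma is earlier, so the oldest is Silurian and the youngest is Quaternary; oldest to youngest: Silurian, Carboniferous, Permian, Cretaceous, Quaternary.
Oldest start 443.8 minus youngest end 0 gives 443.8 Myr overall.
Individual lengths (start − end): Carboniferous 60; Cretaceous 79; Silurian 24.6; Permian 46.998; Quaternary 2.58. The largest is Cretaceous at 79 Myr.

Silurian → Carboniferous → Permian → Cretaceous → Quaternary; total span 443.8 Myr; longest is Cretaceous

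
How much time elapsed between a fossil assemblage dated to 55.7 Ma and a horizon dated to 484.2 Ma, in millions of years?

428.5 million years

484.2 − 55.7 = 428.5 million years.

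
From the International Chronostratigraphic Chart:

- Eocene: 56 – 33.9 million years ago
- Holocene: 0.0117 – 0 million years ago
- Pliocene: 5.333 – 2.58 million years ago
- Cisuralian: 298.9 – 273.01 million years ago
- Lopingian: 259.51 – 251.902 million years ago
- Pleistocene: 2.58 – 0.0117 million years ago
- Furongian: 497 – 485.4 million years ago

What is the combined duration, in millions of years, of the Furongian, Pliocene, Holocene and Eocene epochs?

Each duration: Furongian = 11.6; Pliocene = 2.753; Holocene = 0.0117; Eocene = 22.1.
Sum: 11.6 + 2.753 + 0.0117 + 22.1 = 36.4647 Myr.

36.4647 million years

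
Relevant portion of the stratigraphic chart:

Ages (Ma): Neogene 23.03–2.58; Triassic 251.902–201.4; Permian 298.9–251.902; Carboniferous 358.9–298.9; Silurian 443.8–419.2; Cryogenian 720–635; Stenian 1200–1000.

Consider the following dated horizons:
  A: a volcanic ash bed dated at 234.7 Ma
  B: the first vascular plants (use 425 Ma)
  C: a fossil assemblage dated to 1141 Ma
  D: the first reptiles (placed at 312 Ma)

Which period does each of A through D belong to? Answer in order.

A — Triassic; B — Silurian; C — Stenian; D — Carboniferous

A: 234.7 Ma lies in 251.902–201.4 Ma, so Triassic.
B: 425 Ma lies in 443.8–419.2 Ma, so Silurian.
C: 1141 Ma lies in 1200–1000 Ma, so Stenian.
D: 312 Ma lies in 358.9–298.9 Ma, so Carboniferous.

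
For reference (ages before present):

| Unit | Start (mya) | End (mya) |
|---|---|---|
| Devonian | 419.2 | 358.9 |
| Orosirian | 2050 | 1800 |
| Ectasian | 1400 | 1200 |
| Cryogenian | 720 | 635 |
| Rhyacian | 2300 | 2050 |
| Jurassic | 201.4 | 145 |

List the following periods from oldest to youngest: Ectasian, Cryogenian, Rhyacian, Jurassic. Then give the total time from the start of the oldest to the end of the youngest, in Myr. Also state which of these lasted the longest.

From the excerpt: Ectasian 1400–1200; Cryogenian 720–635; Rhyacian 2300–2050; Jurassic 201.4–145 (Ma).
Larger Ma is earlier, so the oldest is Rhyacian and the youngest is Jurassic; oldest to youngest: Rhyacian, Ectasian, Cryogenian, Jurassic.
Oldest start 2300 minus youngest end 145 gives 2155 Myr overall.
Individual lengths (start − end): Rhyacian 250; Cryogenian 85; Ectasian 200; Jurassic 56.4. The largest is Rhyacian at 250 Myr.

Rhyacian, Ectasian, Cryogenian, Jurassic; total span 2155 Myr; longest is Rhyacian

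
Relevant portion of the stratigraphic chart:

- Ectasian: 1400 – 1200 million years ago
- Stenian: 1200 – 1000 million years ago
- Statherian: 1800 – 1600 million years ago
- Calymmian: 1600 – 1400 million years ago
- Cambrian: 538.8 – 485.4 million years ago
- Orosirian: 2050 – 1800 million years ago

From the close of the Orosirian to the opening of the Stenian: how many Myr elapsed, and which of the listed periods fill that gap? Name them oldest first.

600 million years; Statherian, Calymmian, Ectasian

End of Orosirian = 1800 Ma; start of Stenian = 1200 Ma.
Gap = 1800 − 1200 = 600 Myr.
Periods wholly inside 1800–1200 Ma: Statherian (1800–1600), Calymmian (1600–1400), Ectasian (1400–1200).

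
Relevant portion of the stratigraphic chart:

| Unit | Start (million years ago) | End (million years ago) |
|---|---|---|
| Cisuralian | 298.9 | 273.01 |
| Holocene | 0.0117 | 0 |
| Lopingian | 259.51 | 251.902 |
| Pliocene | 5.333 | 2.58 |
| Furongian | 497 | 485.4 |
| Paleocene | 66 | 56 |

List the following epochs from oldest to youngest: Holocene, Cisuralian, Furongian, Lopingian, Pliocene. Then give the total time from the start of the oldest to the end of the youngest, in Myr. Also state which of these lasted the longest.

From the excerpt: Holocene 0.0117–0; Cisuralian 298.9–273.01; Furongian 497–485.4; Lopingian 259.51–251.902; Pliocene 5.333–2.58 (Ma).
Larger Ma is earlier, so the oldest is Furongian and the youngest is Holocene; oldest to youngest: Furongian, Cisuralian, Lopingian, Pliocene, Holocene.
Oldest start 497 minus youngest end 0 gives 497 Myr overall.
Individual lengths (start − end): Holocene 0.0117; Lopingian 7.608; Furongian 11.6; Cisuralian 25.89; Pliocene 2.753. The largest is Cisuralian at 25.89 Myr.

Furongian, Cisuralian, Lopingian, Pliocene, Holocene; total span 497 Myr; longest is Cisuralian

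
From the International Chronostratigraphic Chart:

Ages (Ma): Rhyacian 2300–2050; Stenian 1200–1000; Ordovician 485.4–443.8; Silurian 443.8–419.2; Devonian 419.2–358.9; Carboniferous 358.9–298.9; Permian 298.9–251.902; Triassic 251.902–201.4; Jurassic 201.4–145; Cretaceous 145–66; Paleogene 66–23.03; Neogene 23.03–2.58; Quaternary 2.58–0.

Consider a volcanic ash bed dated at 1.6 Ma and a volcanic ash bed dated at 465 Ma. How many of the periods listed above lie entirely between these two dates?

The older date is 465 Ma and the younger is 1.6 Ma.
Periods with start < 465 and end > 1.6 Ma: Silurian (443.8–419.2), Devonian (419.2–358.9), Carboniferous (358.9–298.9), Permian (298.9–251.902), Triassic (251.902–201.4), Jurassic (201.4–145), Cretaceous (145–66), Paleogene (66–23.03), Neogene (23.03–2.58).
That is 9 complete periods.

9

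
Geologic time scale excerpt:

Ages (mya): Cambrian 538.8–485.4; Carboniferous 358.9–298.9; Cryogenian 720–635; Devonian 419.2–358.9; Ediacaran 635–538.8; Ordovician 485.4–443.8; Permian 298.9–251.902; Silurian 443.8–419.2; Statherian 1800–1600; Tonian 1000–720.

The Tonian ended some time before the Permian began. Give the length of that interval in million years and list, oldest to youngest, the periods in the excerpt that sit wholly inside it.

The Tonian closes at 720 Ma and the Permian opens at 298.9 Ma, so the interval is 720 − 298.9 = 421.1 Myr.
A period fits inside if it starts at or after 720 Ma and ends at or before 298.9 Ma; oldest first that gives Cryogenian, Ediacaran, Cambrian, Ordovician, Silurian, Devonian, Carboniferous.

421.1 million years; Cryogenian, Ediacaran, Cambrian, Ordovician, Silurian, Devonian, Carboniferous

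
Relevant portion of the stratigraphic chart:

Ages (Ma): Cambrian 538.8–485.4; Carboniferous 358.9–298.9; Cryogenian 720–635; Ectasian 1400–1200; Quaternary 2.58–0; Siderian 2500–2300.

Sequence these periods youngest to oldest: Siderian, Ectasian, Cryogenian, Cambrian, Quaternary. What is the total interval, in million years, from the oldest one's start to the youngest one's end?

Quaternary, Cambrian, Cryogenian, Ectasian, Siderian; total span 2500 Myr

Start ages (Ma): Siderian 2500, Ectasian 1400, Cryogenian 720, Cambrian 538.8, Quaternary 2.58.
Ordered youngest to oldest: Quaternary, Cambrian, Cryogenian, Ectasian, Siderian.
Span = 2500 − 0 = 2500 Myr.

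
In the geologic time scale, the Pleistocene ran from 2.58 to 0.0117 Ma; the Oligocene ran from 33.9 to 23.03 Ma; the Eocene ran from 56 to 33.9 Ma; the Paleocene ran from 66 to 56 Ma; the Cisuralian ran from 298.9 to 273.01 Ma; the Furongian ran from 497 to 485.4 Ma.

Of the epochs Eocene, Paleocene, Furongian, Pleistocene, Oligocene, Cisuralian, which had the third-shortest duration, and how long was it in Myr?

Oligocene, 10.87 million years

Start − end for each: Eocene 56 − 33.9 = 22.1; Paleocene 66 − 56 = 10; Furongian 497 − 485.4 = 11.6; Pleistocene 2.58 − 0.0117 = 2.5683; Oligocene 33.9 − 23.03 = 10.87; Cisuralian 298.9 − 273.01 = 25.89.
Ranking these from shortest: Pleistocene < Paleocene < Oligocene < Furongian < Eocene < Cisuralian.
Position 3 in that ranking is Oligocene, which lasted 10.87 Myr.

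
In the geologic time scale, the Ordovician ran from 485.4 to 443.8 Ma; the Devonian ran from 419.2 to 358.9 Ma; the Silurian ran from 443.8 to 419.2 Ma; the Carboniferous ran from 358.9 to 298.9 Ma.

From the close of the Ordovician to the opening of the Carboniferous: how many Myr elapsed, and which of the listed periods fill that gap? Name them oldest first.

84.9 million years; Silurian, Devonian

The Ordovician closes at 443.8 Ma and the Carboniferous opens at 358.9 Ma, so the interval is 443.8 − 358.9 = 84.9 Myr.
A period fits inside if it starts at or after 443.8 Ma and ends at or before 358.9 Ma; oldest first that gives Silurian, Devonian.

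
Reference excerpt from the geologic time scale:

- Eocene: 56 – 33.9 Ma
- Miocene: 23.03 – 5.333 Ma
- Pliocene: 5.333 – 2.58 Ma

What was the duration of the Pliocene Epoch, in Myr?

2.753 million years

5.333 − 2.58 = 2.753 million years.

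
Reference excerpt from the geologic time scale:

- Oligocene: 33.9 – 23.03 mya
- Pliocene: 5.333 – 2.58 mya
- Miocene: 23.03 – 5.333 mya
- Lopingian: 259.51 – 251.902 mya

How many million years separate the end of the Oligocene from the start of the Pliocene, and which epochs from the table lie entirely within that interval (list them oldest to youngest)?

17.697 million years; Miocene

The Oligocene closes at 23.03 Ma and the Pliocene opens at 5.333 Ma, so the interval is 23.03 − 5.333 = 17.697 Myr.
An epoch fits inside if it starts at or after 23.03 Ma and ends at or before 5.333 Ma; oldest first that gives Miocene.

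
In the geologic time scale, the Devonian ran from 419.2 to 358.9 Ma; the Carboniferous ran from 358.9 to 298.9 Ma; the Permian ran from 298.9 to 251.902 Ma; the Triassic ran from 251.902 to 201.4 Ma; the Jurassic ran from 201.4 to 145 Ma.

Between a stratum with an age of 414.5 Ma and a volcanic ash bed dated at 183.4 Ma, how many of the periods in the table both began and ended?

The older date is 414.5 Ma and the younger is 183.4 Ma.
Periods with start < 414.5 and end > 183.4 Ma: Carboniferous (358.9–298.9), Permian (298.9–251.902), Triassic (251.902–201.4).
That is 3 complete periods.

3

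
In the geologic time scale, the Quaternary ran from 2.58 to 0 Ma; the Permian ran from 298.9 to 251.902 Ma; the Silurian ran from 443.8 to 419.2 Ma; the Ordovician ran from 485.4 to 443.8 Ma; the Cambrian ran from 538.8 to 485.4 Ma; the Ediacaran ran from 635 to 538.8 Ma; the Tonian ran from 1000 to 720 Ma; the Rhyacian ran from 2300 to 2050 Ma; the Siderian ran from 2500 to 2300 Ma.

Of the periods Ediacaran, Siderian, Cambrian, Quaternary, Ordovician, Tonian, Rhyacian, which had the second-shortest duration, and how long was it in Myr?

Start − end for each: Ediacaran 635 − 538.8 = 96.2; Siderian 2500 − 2300 = 200; Cambrian 538.8 − 485.4 = 53.4; Quaternary 2.58 − 0 = 2.58; Ordovician 485.4 − 443.8 = 41.6; Tonian 1000 − 720 = 280; Rhyacian 2300 − 2050 = 250.
Ranking these from shortest: Quaternary < Ordovician < Cambrian < Ediacaran < Siderian < Rhyacian < Tonian.
Position 2 in that ranking is Ordovician, which lasted 41.6 Myr.

Ordovician, 41.6 million years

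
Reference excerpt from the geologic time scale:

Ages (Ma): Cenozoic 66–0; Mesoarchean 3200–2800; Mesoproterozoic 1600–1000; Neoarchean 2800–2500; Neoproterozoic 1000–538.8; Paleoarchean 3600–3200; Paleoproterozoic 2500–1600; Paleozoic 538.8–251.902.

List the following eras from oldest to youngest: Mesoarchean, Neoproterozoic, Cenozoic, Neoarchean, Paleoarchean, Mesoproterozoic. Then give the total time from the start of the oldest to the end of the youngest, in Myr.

Start ages (Ma): Paleoarchean 3600, Mesoarchean 3200, Neoarchean 2800, Mesoproterozoic 1600, Neoproterozoic 1000, Cenozoic 66.
Ordered oldest to youngest: Paleoarchean, Mesoarchean, Neoarchean, Mesoproterozoic, Neoproterozoic, Cenozoic.
Span = 3600 − 0 = 3600 Myr.

Paleoarchean, Mesoarchean, Neoarchean, Mesoproterozoic, Neoproterozoic, Cenozoic; total span 3600 Myr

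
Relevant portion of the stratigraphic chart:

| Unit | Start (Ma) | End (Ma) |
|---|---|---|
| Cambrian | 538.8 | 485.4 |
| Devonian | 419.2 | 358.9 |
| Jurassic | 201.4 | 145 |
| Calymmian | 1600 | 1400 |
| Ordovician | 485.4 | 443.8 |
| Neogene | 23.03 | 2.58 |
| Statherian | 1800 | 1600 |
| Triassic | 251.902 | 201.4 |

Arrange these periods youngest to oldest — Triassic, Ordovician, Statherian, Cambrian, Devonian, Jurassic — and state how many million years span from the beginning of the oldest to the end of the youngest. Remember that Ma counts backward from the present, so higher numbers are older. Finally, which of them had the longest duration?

Jurassic, Triassic, Devonian, Ordovician, Cambrian, Statherian; total span 1655 Myr; longest is Statherian

Start ages (Ma): Statherian 1800, Cambrian 538.8, Ordovician 485.4, Devonian 419.2, Triassic 251.902, Jurassic 201.4.
Ordered youngest to oldest: Jurassic, Triassic, Devonian, Ordovician, Cambrian, Statherian.
Span = 1800 − 145 = 1655 Myr.
Durations: Devonian 60.3, Jurassic 56.4, Triassic 50.502, Statherian 200, Ordovician 41.6, Cambrian 53.4 → longest is Statherian (200 Myr).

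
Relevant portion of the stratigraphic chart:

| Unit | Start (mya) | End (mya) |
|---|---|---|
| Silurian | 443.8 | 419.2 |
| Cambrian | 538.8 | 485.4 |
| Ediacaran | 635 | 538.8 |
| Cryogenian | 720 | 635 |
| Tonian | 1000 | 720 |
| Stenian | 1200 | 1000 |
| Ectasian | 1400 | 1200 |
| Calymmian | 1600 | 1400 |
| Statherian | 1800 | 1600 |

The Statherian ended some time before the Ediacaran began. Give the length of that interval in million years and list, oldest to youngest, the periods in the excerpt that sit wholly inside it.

End of Statherian = 1600 Ma; start of Ediacaran = 635 Ma.
Gap = 1600 − 635 = 965 Myr.
Periods wholly inside 1600–635 Ma: Calymmian (1600–1400), Ectasian (1400–1200), Stenian (1200–1000), Tonian (1000–720), Cryogenian (720–635).

965 million years; Calymmian, Ectasian, Stenian, Tonian, Cryogenian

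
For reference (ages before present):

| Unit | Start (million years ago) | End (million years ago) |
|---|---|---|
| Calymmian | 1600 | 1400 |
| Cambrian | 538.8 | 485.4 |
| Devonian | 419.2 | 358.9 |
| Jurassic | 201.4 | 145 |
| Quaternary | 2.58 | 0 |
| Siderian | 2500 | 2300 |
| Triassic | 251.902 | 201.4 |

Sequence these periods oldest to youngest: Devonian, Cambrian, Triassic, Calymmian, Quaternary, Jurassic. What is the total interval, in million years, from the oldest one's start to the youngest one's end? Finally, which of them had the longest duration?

From the excerpt: Devonian 419.2–358.9; Cambrian 538.8–485.4; Triassic 251.902–201.4; Calymmian 1600–1400; Quaternary 2.58–0; Jurassic 201.4–145 (Ma).
Larger Ma is earlier, so the oldest is Calymmian and the youngest is Quaternary; oldest to youngest: Calymmian, Cambrian, Devonian, Triassic, Jurassic, Quaternary.
Oldest start 1600 minus youngest end 0 gives 1600 Myr overall.
Individual lengths (start − end): Triassic 50.502; Quaternary 2.58; Devonian 60.3; Jurassic 56.4; Calymmian 200; Cambrian 53.4. The largest is Calymmian at 200 Myr.

Calymmian → Cambrian → Devonian → Triassic → Jurassic → Quaternary; total span 1600 Myr; longest is Calymmian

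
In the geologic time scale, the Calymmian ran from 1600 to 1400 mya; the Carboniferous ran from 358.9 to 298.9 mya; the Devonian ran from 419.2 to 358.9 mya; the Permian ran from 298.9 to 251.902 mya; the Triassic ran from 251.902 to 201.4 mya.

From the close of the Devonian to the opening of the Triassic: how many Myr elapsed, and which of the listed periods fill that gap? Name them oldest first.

106.998 million years; Carboniferous, Permian

The Devonian closes at 358.9 Ma and the Triassic opens at 251.902 Ma, so the interval is 358.9 − 251.902 = 106.998 Myr.
A period fits inside if it starts at or after 358.9 Ma and ends at or before 251.902 Ma; oldest first that gives Carboniferous, Permian.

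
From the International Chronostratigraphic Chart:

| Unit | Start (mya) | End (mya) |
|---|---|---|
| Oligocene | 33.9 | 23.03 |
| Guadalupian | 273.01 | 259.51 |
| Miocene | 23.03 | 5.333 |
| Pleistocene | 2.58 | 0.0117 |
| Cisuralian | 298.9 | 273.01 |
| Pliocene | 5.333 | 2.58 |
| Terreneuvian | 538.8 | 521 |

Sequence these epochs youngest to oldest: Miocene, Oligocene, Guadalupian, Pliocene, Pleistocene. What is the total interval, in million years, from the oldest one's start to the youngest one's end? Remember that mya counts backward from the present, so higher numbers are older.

From the excerpt: Miocene 23.03–5.333; Oligocene 33.9–23.03; Guadalupian 273.01–259.51; Pliocene 5.333–2.58; Pleistocene 2.58–0.0117 (Ma).
Larger Ma is earlier, so the oldest is Guadalupian and the youngest is Pleistocene; youngest to oldest: Pleistocene, Pliocene, Miocene, Oligocene, Guadalupian.
Oldest start 273.01 minus youngest end 0.0117 gives 272.9983 Myr overall.

Pleistocene → Pliocene → Miocene → Oligocene → Guadalupian; total span 272.9983 Myr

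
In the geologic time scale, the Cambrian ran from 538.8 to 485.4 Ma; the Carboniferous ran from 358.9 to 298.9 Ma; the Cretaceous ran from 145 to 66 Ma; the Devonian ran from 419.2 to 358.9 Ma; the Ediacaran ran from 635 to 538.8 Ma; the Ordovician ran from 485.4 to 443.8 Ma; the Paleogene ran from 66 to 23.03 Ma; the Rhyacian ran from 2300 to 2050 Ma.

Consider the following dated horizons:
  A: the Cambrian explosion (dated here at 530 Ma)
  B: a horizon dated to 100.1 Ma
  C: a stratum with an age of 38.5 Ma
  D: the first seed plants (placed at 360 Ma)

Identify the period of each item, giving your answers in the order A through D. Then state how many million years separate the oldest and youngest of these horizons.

Match each age against the start–end ranges in the excerpt: A = 530 Ma → Cambrian (538.8–485.4); B = 100.1 Ma → Cretaceous (145–66); C = 38.5 Ma → Paleogene (66–23.03); D = 360 Ma → Devonian (419.2–358.9).
The largest age is 530 Ma and the smallest is 38.5 Ma; their difference is 491.5 Myr.

A — Cambrian; B — Cretaceous; C — Paleogene; D — Devonian; span 491.5 million years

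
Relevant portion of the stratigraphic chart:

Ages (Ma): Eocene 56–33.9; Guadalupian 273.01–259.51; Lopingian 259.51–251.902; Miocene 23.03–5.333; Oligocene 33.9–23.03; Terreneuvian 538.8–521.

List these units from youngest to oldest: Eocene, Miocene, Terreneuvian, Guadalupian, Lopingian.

Sorting by start age (ascending Ma, since larger Ma = older): Miocene start 23.03, Eocene start 56, Lopingian start 259.51, Guadalupian start 273.01, Terreneuvian start 538.8.

Miocene, Eocene, Lopingian, Guadalupian, Terreneuvian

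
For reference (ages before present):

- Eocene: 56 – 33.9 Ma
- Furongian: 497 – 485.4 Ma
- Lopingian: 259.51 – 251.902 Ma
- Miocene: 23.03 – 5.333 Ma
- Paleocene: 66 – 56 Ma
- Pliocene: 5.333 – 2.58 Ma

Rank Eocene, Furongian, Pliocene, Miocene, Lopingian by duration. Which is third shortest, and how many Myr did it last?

Durations: Eocene 22.1; Furongian 11.6; Pliocene 2.753; Miocene 17.697; Lopingian 7.608 Myr.
Sorted shortest-first: Pliocene (2.753), Lopingian (7.608), Furongian (11.6), Miocene (17.697), Eocene (22.1).
The third shortest is Furongian at 11.6 Myr.

Furongian, 11.6 million years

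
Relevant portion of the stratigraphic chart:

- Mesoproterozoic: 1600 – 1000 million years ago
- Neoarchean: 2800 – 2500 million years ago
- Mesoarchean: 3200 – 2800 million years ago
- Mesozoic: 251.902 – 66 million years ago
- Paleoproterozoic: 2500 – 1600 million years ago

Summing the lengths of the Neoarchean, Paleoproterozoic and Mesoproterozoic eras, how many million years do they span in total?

Duration is start − end for each: (2800 − 2500) + (2500 − 1600) + (1600 − 1000).
That is 300 + 900 + 600, which totals 1800 million years.

1800 million years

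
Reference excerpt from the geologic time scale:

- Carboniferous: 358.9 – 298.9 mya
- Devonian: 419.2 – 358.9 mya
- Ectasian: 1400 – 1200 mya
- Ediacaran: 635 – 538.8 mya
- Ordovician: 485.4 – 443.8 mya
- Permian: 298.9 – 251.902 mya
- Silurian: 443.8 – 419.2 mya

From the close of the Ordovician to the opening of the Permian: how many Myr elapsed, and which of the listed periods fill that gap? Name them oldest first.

End of Ordovician = 443.8 Ma; start of Permian = 298.9 Ma.
Gap = 443.8 − 298.9 = 144.9 Myr.
Periods wholly inside 443.8–298.9 Ma: Silurian (443.8–419.2), Devonian (419.2–358.9), Carboniferous (358.9–298.9).

144.9 million years; Silurian, Devonian, Carboniferous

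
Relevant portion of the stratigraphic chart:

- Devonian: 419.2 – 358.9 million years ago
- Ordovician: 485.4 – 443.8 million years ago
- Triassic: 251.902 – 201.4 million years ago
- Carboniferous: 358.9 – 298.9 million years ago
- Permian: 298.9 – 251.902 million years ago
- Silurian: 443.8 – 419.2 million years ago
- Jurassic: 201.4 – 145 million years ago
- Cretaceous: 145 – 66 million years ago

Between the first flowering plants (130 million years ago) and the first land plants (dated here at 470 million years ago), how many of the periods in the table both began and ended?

6

The older date is 470 Ma and the younger is 130 Ma.
Periods with start < 470 and end > 130 Ma: Silurian (443.8–419.2), Devonian (419.2–358.9), Carboniferous (358.9–298.9), Permian (298.9–251.902), Triassic (251.902–201.4), Jurassic (201.4–145).
That is 6 complete periods.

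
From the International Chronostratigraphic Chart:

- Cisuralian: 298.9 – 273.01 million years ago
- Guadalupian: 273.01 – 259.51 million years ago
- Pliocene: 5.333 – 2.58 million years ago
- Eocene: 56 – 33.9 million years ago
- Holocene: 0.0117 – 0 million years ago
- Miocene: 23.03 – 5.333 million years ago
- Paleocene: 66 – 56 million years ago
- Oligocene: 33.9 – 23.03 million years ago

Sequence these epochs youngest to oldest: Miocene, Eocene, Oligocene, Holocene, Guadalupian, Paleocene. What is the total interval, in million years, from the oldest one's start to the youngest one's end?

Start ages (Ma): Guadalupian 273.01, Paleocene 66, Eocene 56, Oligocene 33.9, Miocene 23.03, Holocene 0.0117.
Ordered youngest to oldest: Holocene, Miocene, Oligocene, Eocene, Paleocene, Guadalupian.
Span = 273.01 − 0 = 273.01 Myr.

Holocene, Miocene, Oligocene, Eocene, Paleocene, Guadalupian; total span 273.01 Myr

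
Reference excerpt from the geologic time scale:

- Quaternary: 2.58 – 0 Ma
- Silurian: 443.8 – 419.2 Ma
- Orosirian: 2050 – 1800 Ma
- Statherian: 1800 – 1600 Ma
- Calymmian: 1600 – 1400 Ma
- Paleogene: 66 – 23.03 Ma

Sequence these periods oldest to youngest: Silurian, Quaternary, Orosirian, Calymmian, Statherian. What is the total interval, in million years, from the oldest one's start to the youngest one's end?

Orosirian, Statherian, Calymmian, Silurian, Quaternary; total span 2050 Myr

From the excerpt: Silurian 443.8–419.2; Quaternary 2.58–0; Orosirian 2050–1800; Calymmian 1600–1400; Statherian 1800–1600 (Ma).
Larger Ma is earlier, so the oldest is Orosirian and the youngest is Quaternary; oldest to youngest: Orosirian, Statherian, Calymmian, Silurian, Quaternary.
Oldest start 2050 minus youngest end 0 gives 2050 Myr overall.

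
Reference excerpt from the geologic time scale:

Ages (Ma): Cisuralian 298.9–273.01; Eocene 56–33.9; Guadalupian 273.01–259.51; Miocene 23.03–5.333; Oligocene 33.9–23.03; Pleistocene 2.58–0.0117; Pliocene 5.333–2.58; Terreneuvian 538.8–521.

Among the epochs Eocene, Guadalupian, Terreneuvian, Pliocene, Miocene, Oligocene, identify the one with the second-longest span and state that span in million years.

Durations: Eocene 22.1; Guadalupian 13.5; Terreneuvian 17.8; Pliocene 2.753; Miocene 17.697; Oligocene 10.87 Myr.
Sorted longest-first: Eocene (22.1), Terreneuvian (17.8), Miocene (17.697), Guadalupian (13.5), Oligocene (10.87), Pliocene (2.753).
The second longest is Terreneuvian at 17.8 Myr.

Terreneuvian, 17.8 million years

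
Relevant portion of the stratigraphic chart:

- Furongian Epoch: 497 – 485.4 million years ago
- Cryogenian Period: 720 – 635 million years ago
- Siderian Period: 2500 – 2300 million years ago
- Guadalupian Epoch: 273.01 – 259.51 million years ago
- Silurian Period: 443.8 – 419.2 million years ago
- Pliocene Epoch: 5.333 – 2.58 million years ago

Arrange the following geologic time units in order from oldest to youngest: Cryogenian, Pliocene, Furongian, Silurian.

The oldest of these is Cryogenian (starts 720 Ma) and the youngest is Pliocene (ends 2.58 Ma).
In between, by decreasing start age: Furongian (497), Silurian (443.8).

Cryogenian, Furongian, Silurian, Pliocene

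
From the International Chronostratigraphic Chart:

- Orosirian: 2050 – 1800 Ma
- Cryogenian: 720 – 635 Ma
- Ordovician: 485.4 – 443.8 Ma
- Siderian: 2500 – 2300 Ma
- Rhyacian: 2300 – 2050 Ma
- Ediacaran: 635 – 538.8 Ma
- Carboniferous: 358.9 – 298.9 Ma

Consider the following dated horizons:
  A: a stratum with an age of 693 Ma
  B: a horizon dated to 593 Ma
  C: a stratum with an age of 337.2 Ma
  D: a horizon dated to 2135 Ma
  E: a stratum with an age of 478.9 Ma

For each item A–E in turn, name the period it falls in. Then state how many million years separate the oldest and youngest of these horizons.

A — Cryogenian; B — Ediacaran; C — Carboniferous; D — Rhyacian; E — Ordovician; span 1797.8 million years

Match each age against the start–end ranges in the excerpt: A = 693 Ma → Cryogenian (720–635); B = 593 Ma → Ediacaran (635–538.8); C = 337.2 Ma → Carboniferous (358.9–298.9); D = 2135 Ma → Rhyacian (2300–2050); E = 478.9 Ma → Ordovician (485.4–443.8).
The largest age is 2135 Ma and the smallest is 337.2 Ma; their difference is 1797.8 Myr.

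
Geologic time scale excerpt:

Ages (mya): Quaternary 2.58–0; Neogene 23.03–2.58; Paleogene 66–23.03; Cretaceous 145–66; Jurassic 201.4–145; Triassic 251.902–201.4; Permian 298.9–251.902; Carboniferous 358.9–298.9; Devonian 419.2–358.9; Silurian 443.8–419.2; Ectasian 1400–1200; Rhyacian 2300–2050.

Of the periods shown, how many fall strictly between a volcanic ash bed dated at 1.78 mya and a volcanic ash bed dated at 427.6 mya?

8

The older date is 427.6 Ma and the younger is 1.78 Ma.
Periods with start < 427.6 and end > 1.78 Ma: Devonian (419.2–358.9), Carboniferous (358.9–298.9), Permian (298.9–251.902), Triassic (251.902–201.4), Jurassic (201.4–145), Cretaceous (145–66), Paleogene (66–23.03), Neogene (23.03–2.58).
That is 8 complete periods.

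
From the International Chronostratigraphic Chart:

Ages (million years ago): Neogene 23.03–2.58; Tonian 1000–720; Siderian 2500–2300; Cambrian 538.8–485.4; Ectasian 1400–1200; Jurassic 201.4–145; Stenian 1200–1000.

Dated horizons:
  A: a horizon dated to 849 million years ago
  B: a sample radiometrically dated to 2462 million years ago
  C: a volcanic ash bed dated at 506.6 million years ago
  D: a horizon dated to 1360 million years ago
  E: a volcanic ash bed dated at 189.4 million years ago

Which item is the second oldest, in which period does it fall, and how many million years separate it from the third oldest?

D, in the Ectasian; 511 million years to A

Sorted oldest-first by Ma: B (2462), D (1360), A (849), C (506.6), E (189.4).
The second oldest is D at 1360 Ma, which lies in 1400–1200 Ma: the Ectasian.
The third oldest is A at 849 Ma; separation = |1360 − 849| = 511 Myr.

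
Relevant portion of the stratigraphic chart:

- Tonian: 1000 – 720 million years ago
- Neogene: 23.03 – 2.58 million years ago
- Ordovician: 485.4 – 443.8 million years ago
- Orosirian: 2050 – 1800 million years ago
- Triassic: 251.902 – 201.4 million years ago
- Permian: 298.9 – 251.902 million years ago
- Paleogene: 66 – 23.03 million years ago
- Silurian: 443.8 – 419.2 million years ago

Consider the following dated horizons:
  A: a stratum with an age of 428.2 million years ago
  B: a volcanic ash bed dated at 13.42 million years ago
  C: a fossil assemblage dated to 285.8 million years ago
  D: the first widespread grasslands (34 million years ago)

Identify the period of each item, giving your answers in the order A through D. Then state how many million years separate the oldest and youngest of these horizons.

Match each age against the start–end ranges in the excerpt: A = 428.2 Ma → Silurian (443.8–419.2); B = 13.42 Ma → Neogene (23.03–2.58); C = 285.8 Ma → Permian (298.9–251.902); D = 34 Ma → Paleogene (66–23.03).
The largest age is 428.2 Ma and the smallest is 13.42 Ma; their difference is 414.78 Myr.

A — Silurian; B — Neogene; C — Permian; D — Paleogene; span 414.78 million years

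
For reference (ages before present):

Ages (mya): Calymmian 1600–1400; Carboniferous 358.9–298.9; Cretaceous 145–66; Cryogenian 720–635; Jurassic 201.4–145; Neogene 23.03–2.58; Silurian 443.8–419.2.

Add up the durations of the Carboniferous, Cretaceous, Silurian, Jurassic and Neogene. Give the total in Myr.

Duration is start − end for each: (358.9 − 298.9) + (145 − 66) + (443.8 − 419.2) + (201.4 − 145) + (23.03 − 2.58).
That is 60 + 79 + 24.6 + 56.4 + 20.45, which totals 240.45 million years.

240.45 million years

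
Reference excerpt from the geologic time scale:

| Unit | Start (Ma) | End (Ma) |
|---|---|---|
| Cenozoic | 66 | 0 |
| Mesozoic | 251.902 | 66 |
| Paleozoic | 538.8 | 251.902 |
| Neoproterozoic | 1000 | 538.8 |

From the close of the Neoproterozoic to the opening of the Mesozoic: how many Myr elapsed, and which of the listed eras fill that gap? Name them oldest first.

286.898 million years; Paleozoic

End of Neoproterozoic = 538.8 Ma; start of Mesozoic = 251.902 Ma.
Gap = 538.8 − 251.902 = 286.898 Myr.
Eras wholly inside 538.8–251.902 Ma: Paleozoic (538.8–251.902).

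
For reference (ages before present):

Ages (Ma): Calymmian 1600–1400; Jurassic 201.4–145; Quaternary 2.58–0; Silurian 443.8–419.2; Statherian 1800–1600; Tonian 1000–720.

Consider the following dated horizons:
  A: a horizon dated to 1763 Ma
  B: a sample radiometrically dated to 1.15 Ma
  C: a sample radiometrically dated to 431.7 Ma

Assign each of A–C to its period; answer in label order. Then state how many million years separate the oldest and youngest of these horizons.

Match each age against the start–end ranges in the excerpt: A = 1763 Ma → Statherian (1800–1600); B = 1.15 Ma → Quaternary (2.58–0); C = 431.7 Ma → Silurian (443.8–419.2).
The largest age is 1763 Ma and the smallest is 1.15 Ma; their difference is 1761.85 Myr.

A — Statherian; B — Quaternary; C — Silurian; span 1761.85 million years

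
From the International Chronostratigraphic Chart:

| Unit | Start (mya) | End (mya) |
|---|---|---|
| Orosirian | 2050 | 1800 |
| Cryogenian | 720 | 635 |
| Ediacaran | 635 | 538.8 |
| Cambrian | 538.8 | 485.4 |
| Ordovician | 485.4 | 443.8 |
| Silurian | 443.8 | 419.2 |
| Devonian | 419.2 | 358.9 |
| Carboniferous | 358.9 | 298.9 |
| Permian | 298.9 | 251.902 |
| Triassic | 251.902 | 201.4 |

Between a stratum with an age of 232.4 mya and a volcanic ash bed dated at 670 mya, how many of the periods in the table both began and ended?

7

The older date is 670 Ma and the younger is 232.4 Ma.
Periods with start < 670 and end > 232.4 Ma: Ediacaran (635–538.8), Cambrian (538.8–485.4), Ordovician (485.4–443.8), Silurian (443.8–419.2), Devonian (419.2–358.9), Carboniferous (358.9–298.9), Permian (298.9–251.902).
That is 7 complete periods.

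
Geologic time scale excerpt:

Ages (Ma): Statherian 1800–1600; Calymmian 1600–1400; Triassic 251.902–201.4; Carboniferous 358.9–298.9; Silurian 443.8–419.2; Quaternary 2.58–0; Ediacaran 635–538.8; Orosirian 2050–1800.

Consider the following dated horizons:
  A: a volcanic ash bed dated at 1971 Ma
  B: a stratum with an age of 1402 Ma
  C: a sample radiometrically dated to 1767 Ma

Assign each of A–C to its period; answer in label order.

Match each age against the start–end ranges in the excerpt: A = 1971 Ma → Orosirian (2050–1800); B = 1402 Ma → Calymmian (1600–1400); C = 1767 Ma → Statherian (1800–1600).

A — Orosirian; B — Calymmian; C — Statherian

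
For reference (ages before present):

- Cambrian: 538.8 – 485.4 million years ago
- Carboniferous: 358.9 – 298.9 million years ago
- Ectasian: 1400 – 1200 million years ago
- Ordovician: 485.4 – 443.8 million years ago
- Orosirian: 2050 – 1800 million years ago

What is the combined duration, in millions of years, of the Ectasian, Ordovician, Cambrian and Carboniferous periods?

355 million years

Each duration: Ectasian = 200; Ordovician = 41.6; Cambrian = 53.4; Carboniferous = 60.
Sum: 200 + 41.6 + 53.4 + 60 = 355 Myr.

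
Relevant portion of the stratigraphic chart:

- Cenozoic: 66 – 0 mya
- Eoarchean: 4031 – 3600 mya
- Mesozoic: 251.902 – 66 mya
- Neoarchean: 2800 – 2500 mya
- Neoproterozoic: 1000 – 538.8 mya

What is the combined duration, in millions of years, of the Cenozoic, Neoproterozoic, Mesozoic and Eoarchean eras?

Duration is start − end for each: (66 − 0) + (1000 − 538.8) + (251.902 − 66) + (4031 − 3600).
That is 66 + 461.2 + 185.902 + 431, which totals 1144.102 million years.

1144.102 million years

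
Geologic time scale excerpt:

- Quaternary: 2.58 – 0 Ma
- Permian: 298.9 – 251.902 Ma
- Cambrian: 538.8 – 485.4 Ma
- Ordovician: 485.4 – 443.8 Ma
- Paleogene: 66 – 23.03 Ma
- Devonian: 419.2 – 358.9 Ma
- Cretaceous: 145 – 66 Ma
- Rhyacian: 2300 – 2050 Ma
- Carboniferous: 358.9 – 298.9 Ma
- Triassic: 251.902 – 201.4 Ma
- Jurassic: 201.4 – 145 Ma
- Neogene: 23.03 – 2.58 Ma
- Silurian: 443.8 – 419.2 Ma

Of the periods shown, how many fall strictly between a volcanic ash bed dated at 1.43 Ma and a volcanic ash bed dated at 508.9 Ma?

10

The older date is 508.9 Ma and the younger is 1.43 Ma.
Periods with start < 508.9 and end > 1.43 Ma: Ordovician (485.4–443.8), Silurian (443.8–419.2), Devonian (419.2–358.9), Carboniferous (358.9–298.9), Permian (298.9–251.902), Triassic (251.902–201.4), Jurassic (201.4–145), Cretaceous (145–66), Paleogene (66–23.03), Neogene (23.03–2.58).
That is 10 complete periods.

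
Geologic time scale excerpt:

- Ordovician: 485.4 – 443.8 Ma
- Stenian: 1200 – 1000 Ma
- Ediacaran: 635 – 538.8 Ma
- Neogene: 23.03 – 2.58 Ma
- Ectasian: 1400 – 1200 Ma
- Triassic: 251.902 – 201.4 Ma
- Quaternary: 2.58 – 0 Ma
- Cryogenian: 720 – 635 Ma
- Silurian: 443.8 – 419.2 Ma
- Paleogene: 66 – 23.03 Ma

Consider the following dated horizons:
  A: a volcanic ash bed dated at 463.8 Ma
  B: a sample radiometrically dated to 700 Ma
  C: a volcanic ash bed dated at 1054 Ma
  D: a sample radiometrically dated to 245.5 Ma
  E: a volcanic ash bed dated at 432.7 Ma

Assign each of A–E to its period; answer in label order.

A — Ordovician; B — Cryogenian; C — Stenian; D — Triassic; E — Silurian

Match each age against the start–end ranges in the excerpt: A = 463.8 Ma → Ordovician (485.4–443.8); B = 700 Ma → Cryogenian (720–635); C = 1054 Ma → Stenian (1200–1000); D = 245.5 Ma → Triassic (251.902–201.4); E = 432.7 Ma → Silurian (443.8–419.2).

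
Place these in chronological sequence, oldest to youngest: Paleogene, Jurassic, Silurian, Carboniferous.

Era membership (oldest first within each) — Paleozoic: Silurian, Carboniferous; Mesozoic: Jurassic; Cenozoic: Paleogene. Paleozoic precedes Mesozoic, which precedes Cenozoic. Concatenating the groups in that era order gives oldest to youngest directly.

Silurian, Carboniferous, Jurassic, Paleogene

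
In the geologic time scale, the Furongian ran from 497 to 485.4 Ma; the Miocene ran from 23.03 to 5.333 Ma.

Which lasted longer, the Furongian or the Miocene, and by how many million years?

Furongian: 497 − 485.4 = 11.6 Myr.
Miocene: 23.03 − 5.333 = 17.697 Myr.
Difference: 17.697 − 11.6 = 6.097 Myr, so the Miocene was longer.

Miocene, by 6.097 million years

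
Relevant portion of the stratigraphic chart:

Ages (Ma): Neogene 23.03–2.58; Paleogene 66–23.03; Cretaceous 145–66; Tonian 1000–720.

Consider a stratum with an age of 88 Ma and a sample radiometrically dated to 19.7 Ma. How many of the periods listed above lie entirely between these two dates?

The older date is 88 Ma and the younger is 19.7 Ma.
Periods with start < 88 and end > 19.7 Ma: Paleogene (66–23.03).
That is 1 complete period.

1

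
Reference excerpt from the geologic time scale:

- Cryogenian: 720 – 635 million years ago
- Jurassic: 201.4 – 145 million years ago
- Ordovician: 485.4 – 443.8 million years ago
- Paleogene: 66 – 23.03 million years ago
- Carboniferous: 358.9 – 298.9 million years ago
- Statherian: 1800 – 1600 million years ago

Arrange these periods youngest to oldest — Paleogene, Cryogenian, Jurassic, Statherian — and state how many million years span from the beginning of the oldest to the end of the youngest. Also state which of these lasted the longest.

Start ages (Ma): Statherian 1800, Cryogenian 720, Jurassic 201.4, Paleogene 66.
Ordered youngest to oldest: Paleogene, Jurassic, Cryogenian, Statherian.
Span = 1800 − 23.03 = 1776.97 Myr.
Durations: Paleogene 42.97, Jurassic 56.4, Cryogenian 85, Statherian 200 → longest is Statherian (200 Myr).

Paleogene, Jurassic, Cryogenian, Statherian; total span 1776.97 Myr; longest is Statherian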